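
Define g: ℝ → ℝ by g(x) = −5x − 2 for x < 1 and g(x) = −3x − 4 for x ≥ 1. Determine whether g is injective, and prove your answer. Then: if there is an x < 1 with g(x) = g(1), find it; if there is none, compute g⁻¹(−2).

Both pieces are strictly decreasing (slopes −5 and −3), so each is injective on its own interval.
The left piece maps (−∞, 1) onto (−7, ∞); the right piece maps [1, ∞) onto (−∞, −7].
These images are disjoint, so no value is attained by both pieces. Therefore g is injective.
Because the two images are disjoint, no x < 1 has g(x) = g(1), so we compute g⁻¹(−2): −2 lies in (−7, ∞), so solve −5x − 2 = −2: x = (−2 + 2)/(−5) = 0.

0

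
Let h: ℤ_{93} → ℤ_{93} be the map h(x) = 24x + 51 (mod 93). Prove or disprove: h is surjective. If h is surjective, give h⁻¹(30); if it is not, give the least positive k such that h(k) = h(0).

Since gcd(24, 93) = 3, we have 24x ≡ 0 (mod 3) for all x, so h(x) ≡ 0 (mod 3).
But 1 ≢ 0 (mod 3), so 1 ∈ ℤ_{93} has no preimage. So h is not surjective.
Since h is not surjective, we find the least positive k with h(k) = h(0): this means 24k ≡ 0 (mod 93), i.e. 93 ∣ 24k. Since gcd(24, 93) = 3, dividing through by 3 this holds exactly when 31 ∣ 8k, and as gcd(8, 31) = 1, exactly when 31 ∣ k.
The smallest positive such k is 31.

31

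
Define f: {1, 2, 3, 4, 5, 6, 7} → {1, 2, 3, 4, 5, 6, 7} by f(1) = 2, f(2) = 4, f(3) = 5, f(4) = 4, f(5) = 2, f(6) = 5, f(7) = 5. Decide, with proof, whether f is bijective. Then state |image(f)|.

3

f(2) = 4 = f(4) with 2 ≠ 4, so f is not injective, hence not bijective.
The image of f is {2, 4, 5}, which has 3 elements.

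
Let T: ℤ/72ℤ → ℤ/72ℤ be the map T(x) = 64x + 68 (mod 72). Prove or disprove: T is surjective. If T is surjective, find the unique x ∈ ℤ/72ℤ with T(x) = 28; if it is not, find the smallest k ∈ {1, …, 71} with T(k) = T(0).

Recall that surjectivity means every element of the codomain has a preimage under T.
Since gcd(64, 72) = 8, we have 64x ≡ 0 (mod 8) for all x, so T(x) ≡ 4 (mod 8).
But 0 ≢ 4 (mod 8), so 0 ∈ ℤ/72ℤ has no preimage. Hence T is not surjective.
Since T is not surjective, we find the least positive k with T(k) = T(0): this means 64k ≡ 0 (mod 72), i.e. 72 ∣ 64k. Since gcd(64, 72) = 8, dividing through by 8 this holds exactly when 9 ∣ 8k, and as gcd(8, 9) = 1, exactly when 9 ∣ k.
The smallest positive such k is 9.

9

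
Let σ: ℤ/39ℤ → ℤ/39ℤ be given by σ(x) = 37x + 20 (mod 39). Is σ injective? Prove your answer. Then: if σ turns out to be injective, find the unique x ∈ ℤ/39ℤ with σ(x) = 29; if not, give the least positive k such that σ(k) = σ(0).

15

If σ(a) = σ(b), then 37a ≡ 37b (mod 39). Because gcd(37, 39) = 1, we may cancel 37 to get a ≡ b (mod 39).
Therefore σ is injective.
We now compute 37⁻¹ mod 39 explicitly. Euclid's algorithm: 39 = 1·37 + 2, 37 = 18·2 + 1; back-substituting gives 1 = 19·37 − 18·39, so 37⁻¹ ≡ 19 (mod 39).
Since σ is injective, we compute σ⁻¹(29): solve 37x + 20 ≡ 29 (mod 39), i.e. 37x ≡ 9 (mod 39).
Multiplying by 37⁻¹ = 19 gives x ≡ 19·9 = 171 = 4·39 + 15 ≡ 15 (mod 39).
Check: σ(15) = 37·15 + 20 = 575 = 14·39 + 29 ≡ 29 (mod 39).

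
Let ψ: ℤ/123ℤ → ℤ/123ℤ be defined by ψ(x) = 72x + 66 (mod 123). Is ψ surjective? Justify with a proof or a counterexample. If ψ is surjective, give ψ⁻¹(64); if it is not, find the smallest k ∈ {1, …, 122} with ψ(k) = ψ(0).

Since gcd(72, 123) = 3, we have 72x ≡ 0 (mod 3) for all x, so ψ(x) ≡ 0 (mod 3).
But 1 ≢ 0 (mod 3), so 1 ∈ ℤ/123ℤ has no preimage. Hence ψ is not surjective.
Since ψ is not surjective, we find the least positive k with ψ(k) = ψ(0): this means 72k ≡ 0 (mod 123), i.e. 123 ∣ 72k. Since gcd(72, 123) = 3, dividing through by 3 this holds exactly when 41 ∣ 24k, and as gcd(24, 41) = 1, exactly when 41 ∣ k.
The smallest positive such k is 41.

41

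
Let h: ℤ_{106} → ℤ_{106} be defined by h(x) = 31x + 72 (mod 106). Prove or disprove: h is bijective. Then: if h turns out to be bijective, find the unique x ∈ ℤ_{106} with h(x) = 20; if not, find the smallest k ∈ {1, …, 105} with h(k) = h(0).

If h(s) = h(t), then 31s ≡ 31t (mod 106). Because gcd(31, 106) = 1, we may cancel 31 to get s ≡ t (mod 106).
We now compute 31⁻¹ mod 106 explicitly. Euclid's algorithm: 106 = 3·31 + 13, 31 = 2·13 + 5, 13 = 2·5 + 3, 5 = 1·3 + 2, 3 = 1·2 + 1; back-substituting gives 1 = 65·31 − 19·106, so 31⁻¹ ≡ 65 (mod 106).
Then y ↦ 65(y − 72) is a two-sided inverse to h, so every y ∈ ℤ_{106} has a preimage.
So h is bijective.
Since h is bijective, we find h⁻¹(20): we need 31x ≡ 20 − 72 ≡ 54 (mod 106). Using 31⁻¹ = 65: x ≡ 65·54 = 3510 = 33·106 + 12, so x = 12.
Check: h(12) = 31·12 + 72 = 444 = 4·106 + 20 ≡ 20 (mod 106).

12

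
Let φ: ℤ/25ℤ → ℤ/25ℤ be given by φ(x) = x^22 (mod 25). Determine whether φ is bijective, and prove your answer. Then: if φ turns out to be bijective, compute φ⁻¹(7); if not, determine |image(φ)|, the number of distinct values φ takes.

φ(0) = 0^22 = 0.
φ(5): Repeated squaring mod 25: 5^1 ≡ 5, 5^2 ≡ 5² = 25 ≡ 0, 5^4 ≡ 0² = 0, 5^8 ≡ 0² = 0, 5^16 ≡ 0² = 0. Since 22 = 16 + 4 + 2, 5^22 ≡ 0·0·0: 0·0 = 0, then 0·0 = 0. So 5^22 ≡ 0 (mod 25).
So φ(0) = φ(5) = 0 while 0 ≠ 5, thus φ is not injective, hence not bijective.
Since φ is not bijective, we determine |image(φ)|. Computing x^22 mod 25 for each x (by repeated squaring, reducing mod 25 at every step), the values φ(0), φ(1), …, φ(24) are: 0, 1, 4, 9, 16, 0, 11, 24, 14, 6, 0, 21, 19, 19, 21, 0, 6, 14, 24, 11, 0, 16, 9, 4, 1.
The distinct values are {0, 1, 4, 6, 9, 11, 14, 16, 19, 21, 24}; there are 11 of them.

11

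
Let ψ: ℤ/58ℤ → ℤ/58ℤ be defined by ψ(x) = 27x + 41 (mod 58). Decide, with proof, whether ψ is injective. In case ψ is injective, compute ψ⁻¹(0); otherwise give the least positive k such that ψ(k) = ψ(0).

35

Suppose ψ(s) = ψ(t) in ℤ/58ℤ. Then 27s + 41 ≡ 27t + 41 (mod 58), hence 27(s − t) ≡ 0 (mod 58).
Since gcd(27, 58) = 1, 27 is invertible modulo 58, thus s − t ≡ 0 (mod 58), i.e. s = t.
Therefore ψ is injective.
We now compute 27⁻¹ mod 58 explicitly. Euclid's algorithm: 58 = 2·27 + 4, 27 = 6·4 + 3, 4 = 1·3 + 1; back-substituting gives 1 = 43·27 − 20·58, so 27⁻¹ ≡ 43 (mod 58).
Since ψ is injective, we compute ψ⁻¹(0): solve 27x + 41 ≡ 0 (mod 58), i.e. 27x ≡ 17 (mod 58).
Multiplying by 27⁻¹ = 43 gives x ≡ 43·17 = 731 = 12·58 + 35 ≡ 35 (mod 58).
Check: ψ(35) = 27·35 + 41 = 986 = 17·58 + 0 ≡ 0 (mod 58).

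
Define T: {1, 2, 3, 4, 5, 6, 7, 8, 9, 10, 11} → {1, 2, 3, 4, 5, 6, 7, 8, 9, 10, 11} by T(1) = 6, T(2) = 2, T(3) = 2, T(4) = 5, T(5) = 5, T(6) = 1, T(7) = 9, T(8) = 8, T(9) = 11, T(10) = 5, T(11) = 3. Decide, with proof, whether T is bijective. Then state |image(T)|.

8

T(2) = 2 = T(3) with 2 ≠ 3, so T is not injective, hence not bijective.
The image of T is {1, 2, 3, 5, 6, 8, 9, 11}, which has 8 elements.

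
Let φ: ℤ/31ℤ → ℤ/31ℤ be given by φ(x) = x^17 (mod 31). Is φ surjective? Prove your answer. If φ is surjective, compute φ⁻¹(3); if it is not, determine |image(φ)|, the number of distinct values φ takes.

Since 31 is prime, the nonzero elements of ℤ/31ℤ form a cyclic group of order 30.
As gcd(17, 30) = 1, raising to the 17th power is a bijection on this group: if u^17 ≡ v^17 then (uv^{−1})^17 = 1, and the only element of order dividing gcd(17, 30) = 1 is 1, so u = v.
With φ(0) = 0 this makes φ injective on all of ℤ/31ℤ, hence bijective (finite equal-size domain and codomain). In particular φ is surjective.
Since φ is surjective, we find the preimage of 3. The inverse of x ↦ x^17 on (ℤ/31ℤ)^× is x ↦ x^23, because 17·23 = 391 = 13·30 + 1 ≡ 1 (mod 30) and x^{30} = 1 for x ≠ 0 (Fermat). So φ⁻¹(3) = 3^23 mod 31.
Repeated squaring mod 31: 3^1 ≡ 3, 3^2 ≡ 3² = 9, 3^4 ≡ 9² = 81 ≡ 19, 3^8 ≡ 19² = 361 ≡ 20, 3^16 ≡ 20² = 400 ≡ 28. Since 23 = 16 + 4 + 2 + 1, 3^23 ≡ 28·19·9·3: 28·19 = 532 ≡ 5, then 5·9 = 45 ≡ 14, then 14·3 = 42 ≡ 11. So 3^23 ≡ 11 (mod 31).
Hence φ⁻¹(3) = 11.

11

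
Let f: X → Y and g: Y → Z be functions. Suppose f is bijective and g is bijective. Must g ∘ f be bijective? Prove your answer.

Injectivity: if g(f(x_1)) = g(f(x_2)) then f(x_1) = f(x_2) (g injective) so x_1 = x_2 (f injective).
Surjectivity: for c ∈ Z pick b with g(b) = c, then a with f(a) = b; then (g ∘ f)(a) = c.
Thus g ∘ f is bijective.

bijective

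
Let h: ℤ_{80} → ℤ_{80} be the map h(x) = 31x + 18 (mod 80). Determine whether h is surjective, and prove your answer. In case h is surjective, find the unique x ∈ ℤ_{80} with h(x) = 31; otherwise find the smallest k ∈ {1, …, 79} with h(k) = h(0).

3

Recall that surjectivity means every element of the codomain has a preimage under h.
Since gcd(31, 80) = 1, 31 is invertible modulo 80. Euclid's algorithm: 80 = 2·31 + 18, 31 = 1·18 + 13, 18 = 1·13 + 5, 13 = 2·5 + 3, 5 = 1·3 + 2, 3 = 1·2 + 1; back-substituting gives 1 = 31·31 − 12·80, so 31⁻¹ ≡ 31 (mod 80).
For any y ∈ ℤ_{80}, x = 31(y − 18) mod 80 satisfies h(x) = 31·31(y − 18) + 18 ≡ y (since 31·31 ≡ 1 mod 80). So every y has a preimage.
So h is surjective.
Since h is surjective, we find h⁻¹(31): we need 31x ≡ 31 − 18 ≡ 13 (mod 80). Using 31⁻¹ = 31: x ≡ 31·13 = 403 = 5·80 + 3, so x = 3.
Check: h(3) = 31·3 + 18 = 111 = 1·80 + 31 ≡ 31 (mod 80).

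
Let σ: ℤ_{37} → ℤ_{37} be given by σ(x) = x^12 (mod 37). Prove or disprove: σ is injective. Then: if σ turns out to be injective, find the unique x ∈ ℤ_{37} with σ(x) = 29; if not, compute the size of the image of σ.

σ(3): Repeated squaring mod 37: 3^1 ≡ 3, 3^2 ≡ 3² = 9, 3^4 ≡ 9² = 81 ≡ 7, 3^8 ≡ 7² = 49 ≡ 12. Since 12 = 8 + 4, 3^12 ≡ 12·7: 12·7 = 84 ≡ 10. So 3^12 ≡ 10 (mod 37).
σ(4): Repeated squaring mod 37: 4^1 ≡ 4, 4^2 ≡ 4² = 16, 4^4 ≡ 16² = 256 ≡ 34, 4^8 ≡ 34² = 1156 ≡ 9. Since 12 = 8 + 4, 4^12 ≡ 9·34: 9·34 = 306 ≡ 10. So 4^12 ≡ 10 (mod 37).
So σ(3) = σ(4) = 10 while 3 ≠ 4, therefore σ is not injective.
Since σ is not injective, we determine |image(σ)|. Computing x^12 mod 37 for each x (by repeated squaring, reducing mod 37 at every step), the values σ(0), σ(1), …, σ(36) are: 0, 1, 26, 10, 10, 10, 1, 10, 1, 26, 1, 1, 26, 10, 1, 26, 26, 26, 10, 10, 26, 26, 26, 1, 10, 26, 1, 1, 26, 1, 10, 1, 10, 10, 10, 26, 1.
The distinct values are {0, 1, 10, 26}; there are 4 of them.

4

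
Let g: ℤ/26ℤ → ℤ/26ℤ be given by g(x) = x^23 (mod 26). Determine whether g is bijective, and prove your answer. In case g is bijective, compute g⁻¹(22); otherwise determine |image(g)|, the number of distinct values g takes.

Computing x^23 mod 26 for each x (by repeated squaring, reducing mod 26 at every step), the values g(0), g(1), …, g(25) are: 0, 1, 20, 9, 10, 21, 24, 15, 18, 3, 4, 19, 12, 13, 14, 7, 22, 23, 8, 11, 2, 5, 16, 17, 6, 25.
Every element of ℤ/26ℤ appears exactly once in this list, so g is a bijection, and in particular bijective.
Since g is bijective, we read off the preimage of 22 from the same table: g(16) = 22, so g⁻¹(22) = 16.

16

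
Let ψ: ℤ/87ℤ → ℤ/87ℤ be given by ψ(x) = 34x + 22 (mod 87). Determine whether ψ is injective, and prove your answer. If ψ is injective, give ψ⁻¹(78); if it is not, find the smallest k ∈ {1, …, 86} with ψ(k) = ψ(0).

17

Recall that ψ is injective when ψ(u) = ψ(v) forces u = v.
If ψ(u) = ψ(v), then 34u ≡ 34v (mod 87). Because gcd(34, 87) = 1, we may cancel 34 to get u ≡ v (mod 87).
Hence ψ is injective.
We now compute 34⁻¹ mod 87 explicitly. Euclid's algorithm: 87 = 2·34 + 19, 34 = 1·19 + 15, 19 = 1·15 + 4, 15 = 3·4 + 3, 4 = 1·3 + 1; back-substituting gives 1 = 64·34 − 25·87, so 34⁻¹ ≡ 64 (mod 87).
Since ψ is injective, we find ψ⁻¹(78): we need 34x ≡ 78 − 22 ≡ 56 (mod 87). Using 34⁻¹ = 64: x ≡ 64·56 = 3584 = 41·87 + 17, so x = 17.
Check: ψ(17) = 34·17 + 22 = 600 = 6·87 + 78 ≡ 78 (mod 87).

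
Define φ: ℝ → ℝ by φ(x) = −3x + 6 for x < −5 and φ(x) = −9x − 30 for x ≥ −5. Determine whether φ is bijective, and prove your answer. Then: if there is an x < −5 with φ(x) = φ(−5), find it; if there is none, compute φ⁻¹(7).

Both pieces are strictly decreasing (slopes −3 and −9), so each is injective on its own interval.
The left piece maps (−∞, −5) onto (21, ∞); the right piece maps [−5, ∞) onto (−∞, 15].
The images leave a gap (21 has no preimage), so φ is not surjective, hence not bijective.
Because the two images are disjoint, no x < −5 has φ(x) = φ(−5), so we compute φ⁻¹(7): 7 lies in (−∞, 15], so solve −9x − 30 = 7: x = (7 + 30)/(−9) = −37/9.

-37/9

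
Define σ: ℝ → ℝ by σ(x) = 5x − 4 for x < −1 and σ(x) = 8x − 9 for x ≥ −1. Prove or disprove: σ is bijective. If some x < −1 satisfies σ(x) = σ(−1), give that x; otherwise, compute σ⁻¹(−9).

Both pieces are strictly increasing (slopes 5 and 8), so each is injective on its own interval.
The left piece maps (−∞, −1) onto (−∞, −9); the right piece maps [−1, ∞) onto [−17, ∞).
These images overlap. In particular σ(−1) = −17 (right piece), and solving 5x − 4 = −17 on the left piece gives x = −13/5 < −1.
So σ(−13/5) = σ(−1) with −13/5 ≠ −1, and σ is not injective, hence not bijective. This x = −13/5 is the requested value below −1.

-13/5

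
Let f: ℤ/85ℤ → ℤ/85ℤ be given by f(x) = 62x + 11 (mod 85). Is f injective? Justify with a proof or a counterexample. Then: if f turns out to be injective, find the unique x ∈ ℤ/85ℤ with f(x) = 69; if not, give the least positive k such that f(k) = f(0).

64

Recall: f is injective when f(a) = f(b) forces a = b.
If f(a) = f(b), then 62a ≡ 62b (mod 85). Because gcd(62, 85) = 1, we may cancel 62 to get a ≡ b (mod 85).
Therefore f is injective.
We now compute 62⁻¹ mod 85 explicitly. Euclid's algorithm: 85 = 1·62 + 23, 62 = 2·23 + 16, 23 = 1·16 + 7, 16 = 2·7 + 2, 7 = 3·2 + 1; back-substituting gives 1 = 48·62 − 35·85, so 62⁻¹ ≡ 48 (mod 85).
Since f is injective, we compute f⁻¹(69): solve 62x + 11 ≡ 69 (mod 85), i.e. 62x ≡ 58 (mod 85).
Multiplying by 62⁻¹ = 48 gives x ≡ 48·58 = 2784 = 32·85 + 64 ≡ 64 (mod 85).
Check: f(64) = 62·64 + 11 = 3979 = 46·85 + 69 ≡ 69 (mod 85).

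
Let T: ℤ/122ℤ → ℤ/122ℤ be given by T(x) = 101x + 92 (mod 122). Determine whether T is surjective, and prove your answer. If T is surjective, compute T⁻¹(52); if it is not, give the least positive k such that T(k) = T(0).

60

Since gcd(101, 122) = 1, 101 is invertible modulo 122. Euclid's algorithm: 122 = 1·101 + 21, 101 = 4·21 + 17, 21 = 1·17 + 4, 17 = 4·4 + 1; back-substituting gives 1 = 29·101 − 24·122, so 101⁻¹ ≡ 29 (mod 122).
Then y ↦ 29(y − 92) is a two-sided inverse to T, so every y ∈ ℤ/122ℤ has a preimage.
Thus T is surjective.
Since T is surjective, we find T⁻¹(52): we need 101x ≡ 52 − 92 ≡ 82 (mod 122). Using 101⁻¹ = 29: x ≡ 29·82 = 2378 = 19·122 + 60, so x = 60.
Check: T(60) = 101·60 + 92 = 6152 = 50·122 + 52 ≡ 52 (mod 122).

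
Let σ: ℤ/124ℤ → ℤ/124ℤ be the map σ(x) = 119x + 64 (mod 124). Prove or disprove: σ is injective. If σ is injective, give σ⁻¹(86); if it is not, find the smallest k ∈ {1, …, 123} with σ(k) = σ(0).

If σ(x_1) = σ(x_2), then 119x_1 ≡ 119x_2 (mod 124). Because gcd(119, 124) = 1, we may cancel 119 to get x_1 ≡ x_2 (mod 124).
Therefore σ is injective.
We now compute 119⁻¹ mod 124 explicitly. Euclid's algorithm: 124 = 1·119 + 5, 119 = 23·5 + 4, 5 = 1·4 + 1; back-substituting gives 1 = 99·119 − 95·124, so 119⁻¹ ≡ 99 (mod 124).
Since σ is injective, we compute σ⁻¹(86): solve 119x + 64 ≡ 86 (mod 124), i.e. 119x ≡ 22 (mod 124).
Multiplying by 119⁻¹ = 99 gives x ≡ 99·22 = 2178 = 17·124 + 70 ≡ 70 (mod 124).
Check: σ(70) = 119·70 + 64 = 8394 = 67·124 + 86 ≡ 86 (mod 124).

70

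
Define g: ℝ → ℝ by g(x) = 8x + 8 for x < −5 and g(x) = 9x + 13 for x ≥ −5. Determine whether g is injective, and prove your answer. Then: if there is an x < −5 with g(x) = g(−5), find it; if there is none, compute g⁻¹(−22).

Both pieces are strictly increasing (slopes 8 and 9), so each is injective on its own interval.
The left piece maps (−∞, −5) onto (−∞, −32); the right piece maps [−5, ∞) onto [−32, ∞).
These images are disjoint, so no value is attained by both pieces. Therefore g is injective.
Because the two images are disjoint, no x < −5 has g(x) = g(−5), so we compute g⁻¹(−22): −22 lies in [−32, ∞), so solve 9x + 13 = −22: x = (−22 − 13)/9 = −35/9.

-35/9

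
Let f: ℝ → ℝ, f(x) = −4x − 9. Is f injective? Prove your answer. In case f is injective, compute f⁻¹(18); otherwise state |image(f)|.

Suppose f(a) = f(b). Then −4a − 9 = −4b − 9, hence −4a = −4b, hence a = b.
So f is injective.
Since f is injective, we compute f⁻¹(18) = (18 + 9)/(−4) = −27/4.

-27/4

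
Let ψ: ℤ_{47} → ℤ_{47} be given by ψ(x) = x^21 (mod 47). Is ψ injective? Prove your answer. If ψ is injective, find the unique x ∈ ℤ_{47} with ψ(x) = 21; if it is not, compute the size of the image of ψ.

Since 47 is prime, the nonzero elements of ℤ_{47} form a cyclic group of order 46.
As gcd(21, 46) = 1, raising to the 21st power is a bijection on this group: if s^21 ≡ t^21 then (st^{−1})^21 = 1, and the only element of order dividing gcd(21, 46) = 1 is 1, so s = t.
With ψ(0) = 0 this makes ψ injective on all of ℤ_{47}, hence bijective (finite equal-size domain and codomain). In particular ψ is injective.
Since ψ is injective, we find the preimage of 21. The inverse of x ↦ x^21 on (ℤ_{47})^× is x ↦ x^11, because 21·11 = 231 = 5·46 + 1 ≡ 1 (mod 46) and x^{46} = 1 for x ≠ 0 (Fermat). So ψ⁻¹(21) = 21^11 mod 47.
Repeated squaring mod 47: 21^1 ≡ 21, 21^2 ≡ 21² = 441 ≡ 18, 21^4 ≡ 18² = 324 ≡ 42, 21^8 ≡ 42² = 1764 ≡ 25. Since 11 = 8 + 2 + 1, 21^11 ≡ 25·18·21: 25·18 = 450 ≡ 27, then 27·21 = 567 ≡ 3. So 21^11 ≡ 3 (mod 47).
Hence ψ⁻¹(21) = 3.

3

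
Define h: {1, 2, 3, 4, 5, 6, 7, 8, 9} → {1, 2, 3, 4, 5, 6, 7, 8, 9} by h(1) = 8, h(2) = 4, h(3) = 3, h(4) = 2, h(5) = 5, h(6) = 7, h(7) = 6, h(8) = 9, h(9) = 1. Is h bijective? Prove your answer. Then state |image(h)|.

9

The values 8, 4, 3, 2, 5, 7, 6, 9, 1 are a permutation of {1, 2, 3, 4, 5, 6, 7, 8, 9}: each element appears exactly once.
So h is injective and surjective, hence bijective.
The image of h is {1, 2, 3, 4, 5, 6, 7, 8, 9}, which has 9 elements.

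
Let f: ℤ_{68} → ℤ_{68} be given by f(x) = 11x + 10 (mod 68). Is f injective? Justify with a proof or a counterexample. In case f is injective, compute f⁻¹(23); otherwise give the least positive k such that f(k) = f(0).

63

If f(x_1) = f(x_2), then 11x_1 ≡ 11x_2 (mod 68). Because gcd(11, 68) = 1, we may cancel 11 to get x_1 ≡ x_2 (mod 68).
Hence f is injective.
We now compute 11⁻¹ mod 68 explicitly. Euclid's algorithm: 68 = 6·11 + 2, 11 = 5·2 + 1; back-substituting gives 1 = 31·11 − 5·68, so 11⁻¹ ≡ 31 (mod 68).
Since f is injective, we compute f⁻¹(23): solve 11x + 10 ≡ 23 (mod 68), i.e. 11x ≡ 13 (mod 68).
Multiplying by 11⁻¹ = 31 gives x ≡ 31·13 = 403 = 5·68 + 63 ≡ 63 (mod 68).
Check: f(63) = 11·63 + 10 = 703 = 10·68 + 23 ≡ 23 (mod 68).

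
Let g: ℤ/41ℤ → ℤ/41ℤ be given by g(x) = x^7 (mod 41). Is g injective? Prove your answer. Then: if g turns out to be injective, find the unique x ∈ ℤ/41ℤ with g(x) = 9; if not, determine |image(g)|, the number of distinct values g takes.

Since 41 is prime, the nonzero elements of ℤ/41ℤ form a cyclic group of order 40.
As gcd(7, 40) = 1, raising to the 7th power is a bijection on this group: if u^7 ≡ v^7 then (uv^{−1})^7 = 1, and the only element of order dividing gcd(7, 40) = 1 is 1, so u = v.
With g(0) = 0 this makes g injective on all of ℤ/41ℤ, hence bijective (finite equal-size domain and codomain). In particular g is injective.
Since g is injective, we find the preimage of 9. The inverse of x ↦ x^7 on (ℤ/41ℤ)^× is x ↦ x^23, because 7·23 = 161 = 4·40 + 1 ≡ 1 (mod 40) and x^{40} = 1 for x ≠ 0 (Fermat). So g⁻¹(9) = 9^23 mod 41.
Repeated squaring mod 41: 9^1 ≡ 9, 9^2 ≡ 9² = 81 ≡ 40, 9^4 ≡ 40² = 1600 ≡ 1, 9^8 ≡ 1² = 1, 9^16 ≡ 1² = 1. Since 23 = 16 + 4 + 2 + 1, 9^23 ≡ 1·1·40·9: 1·1 = 1, then 1·40 = 40, then 40·9 = 360 ≡ 32. So 9^23 ≡ 32 (mod 41).
Hence g⁻¹(9) = 32.

32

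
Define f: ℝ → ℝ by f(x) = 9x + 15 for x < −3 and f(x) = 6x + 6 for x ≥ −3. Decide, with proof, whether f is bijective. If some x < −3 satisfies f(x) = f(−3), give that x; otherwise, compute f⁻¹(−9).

-5/2

Both pieces are strictly increasing (slopes 9 and 6), so each is injective on its own interval.
The left piece maps (−∞, −3) onto (−∞, −12); the right piece maps [−3, ∞) onto [−12, ∞).
Since −12 = −12, the images partition ℝ: f is injective and surjective, hence bijective.
Because the two images are disjoint, no x < −3 has f(x) = f(−3), so we compute f⁻¹(−9): −9 lies in [−12, ∞), so solve 6x + 6 = −9: x = (−9 − 6)/6 = −5/2.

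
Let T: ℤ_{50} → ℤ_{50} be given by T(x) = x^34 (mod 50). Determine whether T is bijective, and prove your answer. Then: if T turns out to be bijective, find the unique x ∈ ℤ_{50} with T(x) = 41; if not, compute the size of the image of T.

22

T(0) = 0^34 = 0.
T(10): Repeated squaring mod 50: 10^1 ≡ 10, 10^2 ≡ 10² = 100 ≡ 0, 10^4 ≡ 0² = 0, 10^8 ≡ 0² = 0, 10^16 ≡ 0² = 0, 10^32 ≡ 0² = 0. Since 34 = 32 + 2, 10^34 ≡ 0·0: 0·0 = 0. So 10^34 ≡ 0 (mod 50).
So T(0) = T(10) = 0 while 0 ≠ 10, so T is not injective, hence not bijective.
Since T is not bijective, we determine |image(T)|. Computing x^34 mod 50 for each x (by repeated squaring, reducing mod 50 at every step), the values T(0), T(1), …, T(49) are: 0, 1, 34, 19, 6, 25, 46, 49, 4, 11, 0, 41, 14, 39, 16, 25, 36, 29, 24, 21, 0, 31, 44, 9, 26, 25, 26, 9, 44, 31, 0, 21, 24, 29, 36, 25, 16, 39, 14, 41, 0, 11, 4, 49, 46, 25, 6, 19, 34, 1.
The distinct values are {0, 1, 4, 6, 9, 11, 14, 16, 19, 21, 24, 25, 26, 29, 31, 34, 36, 39, 41, 44, 46, 49}; there are 22 of them.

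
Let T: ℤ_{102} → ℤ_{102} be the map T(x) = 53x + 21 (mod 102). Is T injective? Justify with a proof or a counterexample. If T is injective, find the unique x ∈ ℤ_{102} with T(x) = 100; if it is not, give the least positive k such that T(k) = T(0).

If T(s) = T(t), then 53s ≡ 53t (mod 102). Because gcd(53, 102) = 1, we may cancel 53 to get s ≡ t (mod 102).
Therefore T is injective.
We now compute 53⁻¹ mod 102 explicitly. Euclid's algorithm: 102 = 1·53 + 49, 53 = 1·49 + 4, 49 = 12·4 + 1; back-substituting gives 1 = 77·53 − 40·102, so 53⁻¹ ≡ 77 (mod 102).
Since T is injective, we compute T⁻¹(100): solve 53x + 21 ≡ 100 (mod 102), i.e. 53x ≡ 79 (mod 102).
Multiplying by 53⁻¹ = 77 gives x ≡ 77·79 = 6083 = 59·102 + 65 ≡ 65 (mod 102).
Check: T(65) = 53·65 + 21 = 3466 = 33·102 + 100 ≡ 100 (mod 102).

65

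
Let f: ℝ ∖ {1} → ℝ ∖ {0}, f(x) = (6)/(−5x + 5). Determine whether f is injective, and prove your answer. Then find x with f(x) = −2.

Suppose f(x_1) = f(x_2). Cross-multiplying: (6)(−5x_2 + 5) = (6)(−5x_1 + 5).
Expanding both sides and cancelling the symmetric terms leaves 30·(x_1 − x_2) = 0. Since 30 ≠ 0, x_1 = x_2. So f is injective.
Solving f(x) = −2: cross-multiplying gives 6 = −2(−5x + 5), which rearranges to −10x = −16, so x = 8/5.

8/5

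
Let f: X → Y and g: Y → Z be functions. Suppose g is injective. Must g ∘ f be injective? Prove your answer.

No. Take X = {0, 1}, Y = Z = {0, 1, 2, 3, 4}, f(0) = f(1) = 0, and g = identity (injective).
Then (g ∘ f)(0) = (g ∘ f)(1) = 0 with 0 ≠ 1, so g ∘ f is not injective.

not injective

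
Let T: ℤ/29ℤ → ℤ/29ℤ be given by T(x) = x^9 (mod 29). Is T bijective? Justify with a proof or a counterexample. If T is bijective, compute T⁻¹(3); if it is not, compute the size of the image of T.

Since 29 is prime, the nonzero elements of ℤ/29ℤ form a cyclic group of order 28.
As gcd(9, 28) = 1, raising to the 9th power is a bijection on this group: if s^9 ≡ t^9 then (st^{−1})^9 = 1, and the only element of order dividing gcd(9, 28) = 1 is 1, so s = t.
With T(0) = 0 this makes T injective on all of ℤ/29ℤ, hence bijective (finite equal-size domain and codomain). In particular T is bijective.
Since T is bijective, we find the preimage of 3. The inverse of x ↦ x^9 on (ℤ/29ℤ)^× is x ↦ x^25, because 9·25 = 225 = 8·28 + 1 ≡ 1 (mod 28) and x^{28} = 1 for x ≠ 0 (Fermat). So T⁻¹(3) = 3^25 mod 29.
Repeated squaring mod 29: 3^1 ≡ 3, 3^2 ≡ 3² = 9, 3^4 ≡ 9² = 81 ≡ 23, 3^8 ≡ 23² = 529 ≡ 7, 3^16 ≡ 7² = 49 ≡ 20. Since 25 = 16 + 8 + 1, 3^25 ≡ 20·7·3: 20·7 = 140 ≡ 24, then 24·3 = 72 ≡ 14. So 3^25 ≡ 14 (mod 29).
Hence T⁻¹(3) = 14.

14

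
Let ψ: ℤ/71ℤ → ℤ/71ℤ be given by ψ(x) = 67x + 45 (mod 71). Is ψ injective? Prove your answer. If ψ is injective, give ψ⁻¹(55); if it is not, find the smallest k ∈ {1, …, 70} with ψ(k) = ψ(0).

33

If ψ(u) = ψ(v), then 67u ≡ 67v (mod 71). Because gcd(67, 71) = 1, we may cancel 67 to get u ≡ v (mod 71).
Thus ψ is injective.
We now compute 67⁻¹ mod 71 explicitly. Euclid's algorithm: 71 = 1·67 + 4, 67 = 16·4 + 3, 4 = 1·3 + 1; back-substituting gives 1 = 53·67 − 50·71, so 67⁻¹ ≡ 53 (mod 71).
Since ψ is injective, we compute ψ⁻¹(55): solve 67x + 45 ≡ 55 (mod 71), i.e. 67x ≡ 10 (mod 71).
Multiplying by 67⁻¹ = 53 gives x ≡ 53·10 = 530 = 7·71 + 33 ≡ 33 (mod 71).
Check: ψ(33) = 67·33 + 45 = 2256 = 31·71 + 55 ≡ 55 (mod 71).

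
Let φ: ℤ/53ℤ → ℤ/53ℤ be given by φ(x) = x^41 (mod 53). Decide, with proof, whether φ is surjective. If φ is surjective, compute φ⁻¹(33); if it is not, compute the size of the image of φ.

Since 53 is prime, the nonzero elements of ℤ/53ℤ form a cyclic group of order 52.
As gcd(41, 52) = 1, raising to the 41st power is a bijection on this group: if a^41 ≡ b^41 then (ab^{−1})^41 = 1, and the only element of order dividing gcd(41, 52) = 1 is 1, so a = b.
With φ(0) = 0 this makes φ injective on all of ℤ/53ℤ, hence bijective (finite equal-size domain and codomain). In particular φ is surjective.
Since φ is surjective, we find the preimage of 33. The inverse of x ↦ x^41 on (ℤ/53ℤ)^× is x ↦ x^33, because 41·33 = 1353 = 26·52 + 1 ≡ 1 (mod 52) and x^{52} = 1 for x ≠ 0 (Fermat). So φ⁻¹(33) = 33^33 mod 53.
Repeated squaring mod 53: 33^1 ≡ 33, 33^2 ≡ 33² = 1089 ≡ 29, 33^4 ≡ 29² = 841 ≡ 46, 33^8 ≡ 46² = 2116 ≡ 49, 33^16 ≡ 49² = 2401 ≡ 16, 33^32 ≡ 16² = 256 ≡ 44. Since 33 = 32 + 1, 33^33 ≡ 44·33: 44·33 = 1452 ≡ 21. So 33^33 ≡ 21 (mod 53).
Hence φ⁻¹(33) = 21.

21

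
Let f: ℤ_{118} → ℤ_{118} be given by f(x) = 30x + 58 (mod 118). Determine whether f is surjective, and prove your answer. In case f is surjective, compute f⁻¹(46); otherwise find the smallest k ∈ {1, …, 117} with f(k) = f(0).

59

Recall: surjectivity means every element of the codomain has a preimage under f.
Since gcd(30, 118) = 2, we have 30x ≡ 0 (mod 2) for all x, so f(x) ≡ 0 (mod 2).
But 1 ≢ 0 (mod 2), so 1 ∈ ℤ_{118} has no preimage. Thus f is not surjective.
Since f is not surjective, we find the least positive k with f(k) = f(0): this means 30k ≡ 0 (mod 118), i.e. 118 ∣ 30k. Since gcd(30, 118) = 2, dividing through by 2 this holds exactly when 59 ∣ 15k, and as gcd(15, 59) = 1, exactly when 59 ∣ k.
The smallest positive such k is 59.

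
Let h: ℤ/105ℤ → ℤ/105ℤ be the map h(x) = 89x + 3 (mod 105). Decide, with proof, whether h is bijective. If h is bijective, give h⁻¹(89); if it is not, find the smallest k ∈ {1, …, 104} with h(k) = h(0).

Recall: h is injective when h(x_1) = h(x_2) forces x_1 = x_2.
If h(x_1) = h(x_2), then 89x_1 ≡ 89x_2 (mod 105). Because gcd(89, 105) = 1, we may cancel 89 to get x_1 ≡ x_2 (mod 105).
We now compute 89⁻¹ mod 105 explicitly. Euclid's algorithm: 105 = 1·89 + 16, 89 = 5·16 + 9, 16 = 1·9 + 7, 9 = 1·7 + 2, 7 = 3·2 + 1; back-substituting gives 1 = 59·89 − 50·105, so 89⁻¹ ≡ 59 (mod 105).
Then y ↦ 59(y − 3) is a two-sided inverse to h, so every y ∈ ℤ/105ℤ has a preimage.
Therefore h is bijective.
Since h is bijective, we compute h⁻¹(89): solve 89x + 3 ≡ 89 (mod 105), i.e. 89x ≡ 86 (mod 105).
Multiplying by 89⁻¹ = 59 gives x ≡ 59·86 = 5074 = 48·105 + 34 ≡ 34 (mod 105).
Check: h(34) = 89·34 + 3 = 3029 = 28·105 + 89 ≡ 89 (mod 105).

34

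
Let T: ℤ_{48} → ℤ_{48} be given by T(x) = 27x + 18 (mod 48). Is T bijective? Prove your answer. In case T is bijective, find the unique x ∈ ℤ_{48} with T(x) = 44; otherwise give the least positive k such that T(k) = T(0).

16

Recall that T is injective when T(a) = T(b) forces a = b.
We have gcd(27, 48) = 3 > 1. Taking a = 0 and b = 16: T(0) = 18 and T(16) = 27·16 + 18 = 450 ≡ 18 (mod 48).
So T(0) = T(16) while 0 ≠ 16, therefore T is not injective, hence not bijective.
Since T is not bijective, we find the least positive k with T(k) = T(0): this means 27k ≡ 0 (mod 48), i.e. 48 ∣ 27k. Since gcd(27, 48) = 3, dividing through by 3 this holds exactly when 16 ∣ 9k, and as gcd(9, 16) = 1, exactly when 16 ∣ k.
The smallest positive such k is 16.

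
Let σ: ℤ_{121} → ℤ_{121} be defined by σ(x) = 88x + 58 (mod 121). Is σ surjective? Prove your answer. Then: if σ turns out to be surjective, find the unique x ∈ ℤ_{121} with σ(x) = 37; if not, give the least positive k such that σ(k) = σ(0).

11

By definition, σ is surjective if every y in the codomain equals σ(x) for some x in the domain.
Since gcd(88, 121) = 11, we have 88x ≡ 0 (mod 11) for all x, so σ(x) ≡ 3 (mod 11).
But 0 ≢ 3 (mod 11), so 0 ∈ ℤ_{121} has no preimage. Hence σ is not surjective.
Since σ is not surjective, we find the least positive k with σ(k) = σ(0): this means 88k ≡ 0 (mod 121), i.e. 121 ∣ 88k. Since gcd(88, 121) = 11, dividing through by 11 this holds exactly when 11 ∣ 8k, and as gcd(8, 11) = 1, exactly when 11 ∣ k.
The smallest positive such k is 11.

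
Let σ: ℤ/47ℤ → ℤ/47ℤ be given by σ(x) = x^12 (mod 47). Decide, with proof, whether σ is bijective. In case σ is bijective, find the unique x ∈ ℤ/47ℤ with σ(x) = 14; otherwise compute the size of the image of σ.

24

σ(23): Repeated squaring mod 47: 23^1 ≡ 23, 23^2 ≡ 23² = 529 ≡ 12, 23^4 ≡ 12² = 144 ≡ 3, 23^8 ≡ 3² = 9. Since 12 = 8 + 4, 23^12 ≡ 9·3: 9·3 = 27. So 23^12 ≡ 27 (mod 47).
σ(24): Repeated squaring mod 47: 24^1 ≡ 24, 24^2 ≡ 24² = 576 ≡ 12, 24^4 ≡ 12² = 144 ≡ 3, 24^8 ≡ 3² = 9. Since 12 = 8 + 4, 24^12 ≡ 9·3: 9·3 = 27. So 24^12 ≡ 27 (mod 47).
So σ(23) = σ(24) = 27 while 23 ≠ 24, therefore σ is not injective, hence not bijective.
Since σ is not bijective, we determine |image(σ)|. Computing x^12 mod 47 for each x (by repeated squaring, reducing mod 47 at every step), the values σ(0), σ(1), …, σ(46) are: 0, 1, 7, 12, 2, 18, 37, 17, 14, 3, 32, 6, 24, 9, 25, 28, 4, 8, 21, 34, 36, 16, 42, 27, 27, 42, 16, 36, 34, 21, 8, 4, 28, 25, 9, 24, 6, 32, 3, 14, 17, 37, 18, 2, 12, 7, 1.
The distinct values are {0, 1, 2, 3, 4, 6, 7, 8, 9, 12, 14, 16, 17, 18, 21, 24, 25, 27, 28, 32, 34, 36, 37, 42}; there are 24 of them.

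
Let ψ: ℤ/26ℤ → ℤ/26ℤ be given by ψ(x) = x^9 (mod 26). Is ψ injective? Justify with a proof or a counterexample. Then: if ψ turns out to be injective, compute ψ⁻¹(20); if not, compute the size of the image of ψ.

ψ(1) = 1^9 = 1.
ψ(3): Repeated squaring mod 26: 3^1 ≡ 3, 3^2 ≡ 3² = 9, 3^4 ≡ 9² = 81 ≡ 3, 3^8 ≡ 3² = 9. Since 9 = 8 + 1, 3^9 ≡ 9·3: 9·3 = 27 ≡ 1. So 3^9 ≡ 1 (mod 26).
So ψ(1) = ψ(3) = 1 while 1 ≠ 3, hence ψ is not injective.
Since ψ is not injective, we determine |image(ψ)|. Computing x^9 mod 26 for each x (by repeated squaring, reducing mod 26 at every step), the values ψ(0), ψ(1), …, ψ(25) are: 0, 1, 18, 1, 12, 5, 18, 21, 8, 1, 12, 21, 12, 13, 14, 5, 14, 25, 18, 5, 8, 21, 14, 25, 8, 25.
The distinct values are {0, 1, 5, 8, 12, 13, 14, 18, 21, 25}; there are 10 of them.

10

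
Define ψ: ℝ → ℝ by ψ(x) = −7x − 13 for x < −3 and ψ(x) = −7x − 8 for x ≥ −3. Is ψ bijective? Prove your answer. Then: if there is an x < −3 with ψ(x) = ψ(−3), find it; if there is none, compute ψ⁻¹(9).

Both pieces are strictly decreasing (slopes −7 and −7), so each is injective on its own interval.
The left piece maps (−∞, −3) onto (8, ∞); the right piece maps [−3, ∞) onto (−∞, 13].
These images overlap. In particular ψ(−3) = 13 (right piece), and solving −7x − 13 = 13 on the left piece gives x = −26/7 < −3.
So ψ(−26/7) = ψ(−3) with −26/7 ≠ −3, and ψ is not injective, hence not bijective. This x = −26/7 is the requested value below −3.

-26/7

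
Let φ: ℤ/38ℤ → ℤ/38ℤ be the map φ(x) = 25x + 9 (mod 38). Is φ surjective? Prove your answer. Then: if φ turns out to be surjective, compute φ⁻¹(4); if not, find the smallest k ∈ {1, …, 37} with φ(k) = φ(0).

15

Recall that φ is surjective if every y in the codomain equals φ(x) for some x in the domain.
Since gcd(25, 38) = 1, 25 is invertible modulo 38. Euclid's algorithm: 38 = 1·25 + 13, 25 = 1·13 + 12, 13 = 1·12 + 1; back-substituting gives 1 = 35·25 − 23·38, so 25⁻¹ ≡ 35 (mod 38).
For any y ∈ ℤ/38ℤ, x = 35(y − 9) mod 38 satisfies φ(x) = 25·35(y − 9) + 9 ≡ y (since 25·35 ≡ 1 mod 38). So every y has a preimage.
Hence φ is surjective.
Since φ is surjective, we compute φ⁻¹(4): solve 25x + 9 ≡ 4 (mod 38), i.e. 25x ≡ 33 (mod 38).
Multiplying by 25⁻¹ = 35 gives x ≡ 35·33 = 1155 = 30·38 + 15 ≡ 15 (mod 38).
Check: φ(15) = 25·15 + 9 = 384 = 10·38 + 4 ≡ 4 (mod 38).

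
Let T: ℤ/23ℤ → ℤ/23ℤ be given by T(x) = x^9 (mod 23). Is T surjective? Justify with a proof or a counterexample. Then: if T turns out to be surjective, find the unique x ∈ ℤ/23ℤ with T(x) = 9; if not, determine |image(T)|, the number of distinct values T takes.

8

Since 23 is prime, the nonzero elements of ℤ/23ℤ form a cyclic group of order 22.
As gcd(9, 22) = 1, raising to the 9th power is a bijection on this group: if a^9 ≡ b^9 then (ab^{−1})^9 = 1, and the only element of order dividing gcd(9, 22) = 1 is 1, so a = b.
With T(0) = 0 this makes T injective on all of ℤ/23ℤ, hence bijective (finite equal-size domain and codomain). In particular T is surjective.
Since T is surjective, we find the preimage of 9. The inverse of x ↦ x^9 on (ℤ/23ℤ)^× is x ↦ x^5, because 9·5 = 45 = 2·22 + 1 ≡ 1 (mod 22) and x^{22} = 1 for x ≠ 0 (Fermat). So T⁻¹(9) = 9^5 mod 23.
Repeated squaring mod 23: 9^1 ≡ 9, 9^2 ≡ 9² = 81 ≡ 12, 9^4 ≡ 12² = 144 ≡ 6. Since 5 = 4 + 1, 9^5 ≡ 6·9: 6·9 = 54 ≡ 8. So 9^5 ≡ 8 (mod 23).
Hence T⁻¹(9) = 8.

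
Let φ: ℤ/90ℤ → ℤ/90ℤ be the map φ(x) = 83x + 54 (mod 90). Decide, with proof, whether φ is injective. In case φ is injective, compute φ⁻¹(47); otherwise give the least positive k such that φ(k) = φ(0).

1

If φ(x_1) = φ(x_2), then 83x_1 ≡ 83x_2 (mod 90). Because gcd(83, 90) = 1, we may cancel 83 to get x_1 ≡ x_2 (mod 90).
So φ is injective.
We now compute 83⁻¹ mod 90 explicitly. Euclid's algorithm: 90 = 1·83 + 7, 83 = 11·7 + 6, 7 = 1·6 + 1; back-substituting gives 1 = 77·83 − 71·90, so 83⁻¹ ≡ 77 (mod 90).
Since φ is injective, we compute φ⁻¹(47): solve 83x + 54 ≡ 47 (mod 90), i.e. 83x ≡ 83 (mod 90).
Multiplying by 83⁻¹ = 77 gives x ≡ 77·83 = 6391 = 71·90 + 1 ≡ 1 (mod 90).
Check: φ(1) = 83·1 + 54 = 137 = 1·90 + 47 ≡ 47 (mod 90).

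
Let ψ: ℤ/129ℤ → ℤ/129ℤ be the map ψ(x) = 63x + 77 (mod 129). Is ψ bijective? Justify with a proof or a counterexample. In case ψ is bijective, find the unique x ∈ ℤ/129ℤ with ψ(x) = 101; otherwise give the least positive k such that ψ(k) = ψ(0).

We have gcd(63, 129) = 3 > 1. Taking x_1 = 0 and x_2 = 43: ψ(0) = 77 and ψ(43) = 63·43 + 77 = 2786 ≡ 77 (mod 129).
So ψ(0) = ψ(43) while 0 ≠ 43, thus ψ is not injective, hence not bijective.
Since ψ is not bijective, we find the least positive k with ψ(k) = ψ(0): this means 63k ≡ 0 (mod 129), i.e. 129 ∣ 63k. Since gcd(63, 129) = 3, dividing through by 3 this holds exactly when 43 ∣ 21k, and as gcd(21, 43) = 1, exactly when 43 ∣ k.
The smallest positive such k is 43.

43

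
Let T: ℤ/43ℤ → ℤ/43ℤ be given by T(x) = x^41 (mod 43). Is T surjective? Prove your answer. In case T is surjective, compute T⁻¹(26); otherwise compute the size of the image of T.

Since 43 is prime, the nonzero elements of ℤ/43ℤ form a cyclic group of order 42.
As gcd(41, 42) = 1, raising to the 41st power is a bijection on this group: if u^41 ≡ v^41 then (uv^{−1})^41 = 1, and the only element of order dividing gcd(41, 42) = 1 is 1, so u = v.
With T(0) = 0 this makes T injective on all of ℤ/43ℤ, hence bijective (finite equal-size domain and codomain). In particular T is surjective.
Since T is surjective, we find the preimage of 26. The inverse of x ↦ x^41 on (ℤ/43ℤ)^× is x ↦ x^41, because 41·41 = 1681 = 40·42 + 1 ≡ 1 (mod 42) and x^{42} = 1 for x ≠ 0 (Fermat). So T⁻¹(26) = 26^41 mod 43.
Repeated squaring mod 43: 26^1 ≡ 26, 26^2 ≡ 26² = 676 ≡ 31, 26^4 ≡ 31² = 961 ≡ 15, 26^8 ≡ 15² = 225 ≡ 10, 26^16 ≡ 10² = 100 ≡ 14, 26^32 ≡ 14² = 196 ≡ 24. Since 41 = 32 + 8 + 1, 26^41 ≡ 24·10·26: 24·10 = 240 ≡ 25, then 25·26 = 650 ≡ 5. So 26^41 ≡ 5 (mod 43).
Hence T⁻¹(26) = 5.

5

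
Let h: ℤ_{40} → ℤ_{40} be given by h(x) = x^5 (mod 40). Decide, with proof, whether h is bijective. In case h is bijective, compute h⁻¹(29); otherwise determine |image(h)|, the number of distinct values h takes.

25

h(0) = 0^5 = 0.
h(10): Repeated squaring mod 40: 10^1 ≡ 10, 10^2 ≡ 10² = 100 ≡ 20, 10^4 ≡ 20² = 400 ≡ 0. Since 5 = 4 + 1, 10^5 ≡ 0·10: 0·10 = 0. So 10^5 ≡ 0 (mod 40).
So h(0) = h(10) = 0 while 0 ≠ 10, therefore h is not injective, hence not bijective.
Since h is not bijective, we determine |image(h)|. Computing x^5 mod 40 for each x (by repeated squaring, reducing mod 40 at every step), the values h(0), h(1), …, h(39) are: 0, 1, 32, 3, 24, 5, 16, 7, 8, 9, 0, 11, 32, 13, 24, 15, 16, 17, 8, 19, 0, 21, 32, 23, 24, 25, 16, 27, 8, 29, 0, 31, 32, 33, 24, 35, 16, 37, 8, 39.
The distinct values are {0, 1, 3, 5, 7, 8, 9, 11, 13, 15, 16, 17, 19, 21, 23, 24, 25, 27, 29, 31, 32, 33, 35, 37, 39}; there are 25 of them.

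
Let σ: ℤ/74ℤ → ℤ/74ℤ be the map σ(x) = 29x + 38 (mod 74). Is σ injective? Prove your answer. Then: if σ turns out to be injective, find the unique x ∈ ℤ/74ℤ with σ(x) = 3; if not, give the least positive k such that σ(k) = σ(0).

Suppose σ(a) = σ(b) in ℤ/74ℤ. Then 29a + 38 ≡ 29b + 38 (mod 74), so 29(a − b) ≡ 0 (mod 74).
Since gcd(29, 74) = 1, 29 is invertible modulo 74, hence a − b ≡ 0 (mod 74), i.e. a = b.
Hence σ is injective.
We now compute 29⁻¹ mod 74 explicitly. Euclid's algorithm: 74 = 2·29 + 16, 29 = 1·16 + 13, 16 = 1·13 + 3, 13 = 4·3 + 1; back-substituting gives 1 = 23·29 − 9·74, so 29⁻¹ ≡ 23 (mod 74).
Since σ is injective, we compute σ⁻¹(3): solve 29x + 38 ≡ 3 (mod 74), i.e. 29x ≡ 39 (mod 74).
Multiplying by 29⁻¹ = 23 gives x ≡ 23·39 = 897 = 12·74 + 9 ≡ 9 (mod 74).
Check: σ(9) = 29·9 + 38 = 299 = 4·74 + 3 ≡ 3 (mod 74).

9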